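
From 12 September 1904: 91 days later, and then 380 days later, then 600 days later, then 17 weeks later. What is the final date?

Counting forward 91 days from September 12, 1904:
September has 30 days, so 30 − 12 = 18 days remain after September 12, 1904; 91 − 18 = 73 left.
October 1904 has 31 days: 73 − 31 = 42 left.
November 1904 has 30 days: 42 − 30 = 12 left.
12 days into December 1904 → December 12, 1904.
Advancing 380 days from December 12, 1904:
December has 31 days, so 31 − 12 = 19 days remain after December 12, 1904; 380 − 19 = 361 left.
January 1905 has 31 days: 361 − 31 = 330 left.
February 1905 has 28 days (1905 is not a leap year): 330 − 28 = 302 left.
March 1905 has 31 days: 302 − 31 = 271 left.
April 1905 has 30 days: 271 − 30 = 241 left.
May 1905 has 31 days: 241 − 31 = 210 left.
June 1905 has 30 days: 210 − 30 = 180 left.
July 1905 has 31 days: 180 − 31 = 149 left.
August 1905 has 31 days: 149 − 31 = 118 left.
September 1905 has 30 days: 118 − 30 = 88 left.
October 1905 has 31 days: 88 − 31 = 57 left.
November 1905 has 30 days: 57 − 30 = 27 left.
27 days into December 1905 → December 27, 1905.
Advancing 600 days from December 27, 1905:
December has 31 days, so 31 − 27 = 4 days remain after December 27, 1905; 600 − 4 = 596 left.
January 1906 has 31 days: 596 − 31 = 565 left.
February 1906 has 28 days (1906 is not a leap year): 565 − 28 = 537 left.
March 1906 has 31 days: 537 − 31 = 506 left.
April 1906 has 30 days: 506 − 30 = 476 left.
May 1906 has 31 days: 476 − 31 = 445 left.
June 1906 has 30 days: 445 − 30 = 415 left.
July 1906 has 31 days: 415 − 31 = 384 left.
August 1906 has 31 days: 384 − 31 = 353 left.
September 1906 has 30 days: 353 − 30 = 323 left.
October 1906 has 31 days: 323 − 31 = 292 left.
November 1906 has 30 days: 292 − 30 = 262 left.
December 1906 has 31 days: 262 − 31 = 231 left.
January 1907 has 31 days: 231 − 31 = 200 left.
February 1907 has 28 days (1907 is not a leap year): 200 − 28 = 172 left.
March 1907 has 31 days: 172 − 31 = 141 left.
April 1907 has 30 days: 141 − 30 = 111 left.
May 1907 has 31 days: 111 − 31 = 80 left.
June 1907 has 30 days: 80 − 30 = 50 left.
July 1907 has 31 days: 50 − 31 = 19 left.
19 days into August 1907 → August 19, 1907.
Advancing 17 weeks (= 119 days) from August 19, 1907:
August has 31 days, so 31 − 19 = 12 days remain after August 19, 1907; 119 − 12 = 107 left.
September 1907 has 30 days: 107 − 30 = 77 left.
October 1907 has 31 days: 77 − 31 = 46 left.
November 1907 has 30 days: 46 − 30 = 16 left.
16 days into December 1907 → December 16, 1907.

December 16, 1907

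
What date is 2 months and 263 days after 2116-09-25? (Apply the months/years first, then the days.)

Advancing 2 months and 263 days from September 25, 2116: first the month/year part, then the days.
month 9 + 2 = 11 → November 2116.
Day 25 is valid in November, giving November 25, 2116.
Now add 263 days from November 25, 2116.
November has 30 days, so 30 − 25 = 5 days remain after November 25, 2116; 263 − 5 = 258 left.
December 2116 has 31 days: 258 − 31 = 227 left.
January 2117 has 31 days: 227 − 31 = 196 left.
February 2117 has 28 days (2117 is not a leap year): 196 − 28 = 168 left.
March 2117 has 31 days: 168 − 31 = 137 left.
April 2117 has 30 days: 137 − 30 = 107 left.
May 2117 has 31 days: 107 − 31 = 76 left.
June 2117 has 30 days: 76 − 30 = 46 left.
July 2117 has 31 days: 46 − 31 = 15 left.
15 days into August 2117 → August 15, 2117.

August 15, 2117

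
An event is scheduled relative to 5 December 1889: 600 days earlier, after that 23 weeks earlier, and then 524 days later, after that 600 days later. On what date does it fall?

December 3, 1890

Going back 600 days from December 5, 1889:
Going back 5 days from December 5, 1889 reaches the end of the previous month; 600 − 5 = 595 left.
November 1889 has 30 days: 595 − 30 = 565 left.
October 1889 has 31 days: 565 − 31 = 534 left.
September 1889 has 30 days: 534 − 30 = 504 left.
August 1889 has 31 days: 504 − 31 = 473 left.
July 1889 has 31 days: 473 − 31 = 442 left.
June 1889 has 30 days: 442 − 30 = 412 left.
May 1889 has 31 days: 412 − 31 = 381 left.
April 1889 has 30 days: 381 − 30 = 351 left.
March 1889 has 31 days: 351 − 31 = 320 left.
February 1889 has 28 days (1889 is not a leap year): 320 − 28 = 292 left.
January 1889 has 31 days: 292 − 31 = 261 left.
December 1888 has 31 days: 261 − 31 = 230 left.
November 1888 has 30 days: 230 − 30 = 200 left.
October 1888 has 31 days: 200 − 31 = 169 left.
September 1888 has 30 days: 169 − 30 = 139 left.
August 1888 has 31 days: 139 − 31 = 108 left.
July 1888 has 31 days: 108 − 31 = 77 left.
June 1888 has 30 days: 77 − 30 = 47 left.
May 1888 has 31 days: 47 − 31 = 16 left.
April 1888 has 30 days; 30 − 16 = 14 → April 14, 1888.
Going back 23 weeks (= 161 days) from April 14, 1888:
Going back 14 days from April 14, 1888 reaches the end of the previous month; 161 − 14 = 147 left.
March 1888 has 31 days: 147 − 31 = 116 left.
February 1888 has 29 days (1888 is a leap year): 116 − 29 = 87 left.
January 1888 has 31 days: 87 − 31 = 56 left.
December 1887 has 31 days: 56 − 31 = 25 left.
November 1887 has 30 days; 30 − 25 = 5 → November 5, 1887.
Advancing 524 days from November 5, 1887:
November has 30 days, so 30 − 5 = 25 days remain after November 5, 1887; 524 − 25 = 499 left.
December 1887 has 31 days: 499 − 31 = 468 left.
January 1888 has 31 days: 468 − 31 = 437 left.
February 1888 has 29 days (1888 is a leap year): 437 − 29 = 408 left.
March 1888 has 31 days: 408 − 31 = 377 left.
April 1888 has 30 days: 377 − 30 = 347 left.
May 1888 has 31 days: 347 − 31 = 316 left.
June 1888 has 30 days: 316 − 30 = 286 left.
July 1888 has 31 days: 286 − 31 = 255 left.
August 1888 has 31 days: 255 − 31 = 224 left.
September 1888 has 30 days: 224 − 30 = 194 left.
October 1888 has 31 days: 194 − 31 = 163 left.
November 1888 has 30 days: 163 − 30 = 133 left.
December 1888 has 31 days: 133 − 31 = 102 left.
January 1889 has 31 days: 102 − 31 = 71 left.
February 1889 has 28 days (1889 is not a leap year): 71 − 28 = 43 left.
March 1889 has 31 days: 43 − 31 = 12 left.
12 days into April 1889 → April 12, 1889.
Counting forward 600 days from April 12, 1889:
April has 30 days, so 30 − 12 = 18 days remain after April 12, 1889; 600 − 18 = 582 left.
May 1889 has 31 days: 582 − 31 = 551 left.
June 1889 has 30 days: 551 − 30 = 521 left.
July 1889 has 31 days: 521 − 31 = 490 left.
August 1889 has 31 days: 490 − 31 = 459 left.
September 1889 has 30 days: 459 − 30 = 429 left.
October 1889 has 31 days: 429 − 31 = 398 left.
November 1889 has 30 days: 398 − 30 = 368 left.
December 1889 has 31 days: 368 − 31 = 337 left.
January 1890 has 31 days: 337 − 31 = 306 left.
February 1890 has 28 days (1890 is not a leap year): 306 − 28 = 278 left.
March 1890 has 31 days: 278 − 31 = 247 left.
April 1890 has 30 days: 247 − 30 = 217 left.
May 1890 has 31 days: 217 − 31 = 186 left.
June 1890 has 30 days: 186 − 30 = 156 left.
July 1890 has 31 days: 156 − 31 = 125 left.
August 1890 has 31 days: 125 − 31 = 94 left.
September 1890 has 30 days: 94 − 30 = 64 left.
October 1890 has 31 days: 64 − 31 = 33 left.
November 1890 has 30 days: 33 − 30 = 3 left.
3 days into December 1890 → December 3, 1890.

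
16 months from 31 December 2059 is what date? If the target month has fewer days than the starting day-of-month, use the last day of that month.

Counting forward 16 months from December 31, 2059.
month 12 + 16 = 28, which is month 4 of year 2061 → April 2061.
April 2061 has only 30 days and the start was day 31, so the date clamps to April 30, 2061.

April 30, 2061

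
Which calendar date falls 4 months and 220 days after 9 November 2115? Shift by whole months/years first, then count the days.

Advancing 4 months and 220 days from November 9, 2115: first the month/year part, then the days.
month 11 + 4 = 15, which is month 3 of year 2116 → March 2116.
Day 9 is valid in March, giving March 9, 2116.
Now add 220 days from March 9, 2116.
March has 31 days, so 31 − 9 = 22 days remain after March 9, 2116; 220 − 22 = 198 left.
April 2116 has 30 days: 198 − 30 = 168 left.
May 2116 has 31 days: 168 − 31 = 137 left.
June 2116 has 30 days: 137 − 30 = 107 left.
July 2116 has 31 days: 107 − 31 = 76 left.
August 2116 has 31 days: 76 − 31 = 45 left.
September 2116 has 30 days: 45 − 30 = 15 left.
15 days into October 2116 → October 15, 2116.

October 15, 2116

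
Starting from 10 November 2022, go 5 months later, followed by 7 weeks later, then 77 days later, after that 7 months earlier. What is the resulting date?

January 14, 2023

Advancing 5 months from November 10, 2022:
month 11 + 5 = 16, which is month 4 of year 2023 → April 2023.
Day 10 is valid in April, giving April 10, 2023.
Advancing 7 weeks (= 49 days) from April 10, 2023:
April has 30 days, so 30 − 10 = 20 days remain after April 10, 2023; 49 − 20 = 29 left.
29 days into May 2023 → May 29, 2023.
Adding 77 days from May 29, 2023:
May has 31 days, so 31 − 29 = 2 days remain after May 29, 2023; 77 − 2 = 75 left.
June 2023 has 30 days: 75 − 30 = 45 left.
July 2023 has 31 days: 45 − 31 = 14 left.
14 days into August 2023 → August 14, 2023.
Subtracting 7 months from August 14, 2023:
month 8 − 7 = 1 → January 2023.
Day 14 is valid in January, giving January 14, 2023.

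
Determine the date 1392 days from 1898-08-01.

Counting forward 1392 days from August 1, 1898.
August has 31 days, so 31 − 1 = 30 days remain after August 1, 1898; 1392 − 30 = 1362 left.
September 1898 has 30 days: 1362 − 30 = 1332 left.
October 1898 has 31 days: 1332 − 31 = 1301 left.
November 1898 has 30 days: 1301 − 30 = 1271 left.
December 1898 has 31 days: 1271 − 31 = 1240 left.
January 1899 has 31 days: 1240 − 31 = 1209 left.
February 1899 has 28 days (1899 is not a leap year): 1209 − 28 = 1181 left.
March 1899 has 31 days: 1181 − 31 = 1150 left.
April 1899 has 30 days: 1150 − 30 = 1120 left.
May 1899 has 31 days: 1120 − 31 = 1089 left.
June 1899 has 30 days: 1089 − 30 = 1059 left.
July 1899 has 31 days: 1059 − 31 = 1028 left.
August 1899 has 31 days: 1028 − 31 = 997 left.
September 1899 has 30 days: 997 − 30 = 967 left.
October 1899 has 31 days: 967 − 31 = 936 left.
November 1899 has 30 days: 936 − 30 = 906 left.
December 1899 has 31 days: 906 − 31 = 875 left.
January 1900 has 31 days: 875 − 31 = 844 left.
February 1900 has 28 days (1900 is not a leap year (divisible by 100 but not 400)): 844 − 28 = 816 left.
March 1900 has 31 days: 816 − 31 = 785 left.
April 1900 has 30 days: 785 − 30 = 755 left.
May 1900 has 31 days: 755 − 31 = 724 left.
June 1900 has 30 days: 724 − 30 = 694 left.
July 1900 has 31 days: 694 − 31 = 663 left.
August 1900 has 31 days: 663 − 31 = 632 left.
September 1900 has 30 days: 632 − 30 = 602 left.
October 1900 has 31 days: 602 − 31 = 571 left.
November 1900 has 30 days: 571 − 30 = 541 left.
December 1900 has 31 days: 541 − 31 = 510 left.
January 1901 has 31 days: 510 − 31 = 479 left.
February 1901 has 28 days (1901 is not a leap year): 479 − 28 = 451 left.
March 1901 has 31 days: 451 − 31 = 420 left.
April 1901 has 30 days: 420 − 30 = 390 left.
May 1901 has 31 days: 390 − 31 = 359 left.
June 1901 has 30 days: 359 − 30 = 329 left.
July 1901 has 31 days: 329 − 31 = 298 left.
August 1901 has 31 days: 298 − 31 = 267 left.
September 1901 has 30 days: 267 − 30 = 237 left.
October 1901 has 31 days: 237 − 31 = 206 left.
November 1901 has 30 days: 206 − 30 = 176 left.
December 1901 has 31 days: 176 − 31 = 145 left.
January 1902 has 31 days: 145 − 31 = 114 left.
February 1902 has 28 days (1902 is not a leap year): 114 − 28 = 86 left.
March 1902 has 31 days: 86 − 31 = 55 left.
April 1902 has 30 days: 55 − 30 = 25 left.
25 days into May 1902 → May 25, 1902.

May 25, 1902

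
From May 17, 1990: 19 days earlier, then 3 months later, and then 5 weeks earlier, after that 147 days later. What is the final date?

Subtracting 19 days from May 17, 1990:
Going back 17 days from May 17, 1990 reaches the end of the previous month; 19 − 17 = 2 left.
April 1990 has 30 days; 30 − 2 = 28 → April 28, 1990.
Advancing 3 months from April 28, 1990:
month 4 + 3 = 7 → July 1990.
Day 28 is valid in July, giving July 28, 1990.
Subtracting 5 weeks (= 35 days) from July 28, 1990:
Going back 28 days from July 28, 1990 reaches the end of the previous month; 35 − 28 = 7 left.
June 1990 has 30 days; 30 − 7 = 23 → June 23, 1990.
Adding 147 days from June 23, 1990:
June has 30 days, so 30 − 23 = 7 days remain after June 23, 1990; 147 − 7 = 140 left.
July 1990 has 31 days: 140 − 31 = 109 left.
August 1990 has 31 days: 109 − 31 = 78 left.
September 1990 has 30 days: 78 − 30 = 48 left.
October 1990 has 31 days: 48 − 31 = 17 left.
17 days into November 1990 → November 17, 1990.

November 17, 1990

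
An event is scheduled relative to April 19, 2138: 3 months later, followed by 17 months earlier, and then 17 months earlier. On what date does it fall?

September 19, 2135

Advancing 3 months from April 19, 2138:
month 4 + 3 = 7 → July 2138.
Day 19 is valid in July, giving July 19, 2138.
Going back 17 months from July 19, 2138:
month 7 − 17 = -10, which is month 2 of year 2137 → February 2137.
Day 19 is valid in February, giving February 19, 2137.
Subtracting 17 months from February 19, 2137:
month 2 − 17 = -15, which is month 9 of year 2135 → September 2135.
Day 19 is valid in September, giving September 19, 2135.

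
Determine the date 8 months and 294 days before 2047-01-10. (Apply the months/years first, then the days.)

July 20, 2045

Subtracting 8 months and 294 days from January 10, 2047: first the month/year part, then the days.
month 1 − 8 = -7, which is month 5 of year 2046 → May 2046.
Day 10 is valid in May, giving May 10, 2046.
Now subtract 294 days from May 10, 2046.
Going back 10 days from May 10, 2046 reaches the end of the previous month; 294 − 10 = 284 left.
April 2046 has 30 days: 284 − 30 = 254 left.
March 2046 has 31 days: 254 − 31 = 223 left.
February 2046 has 28 days (2046 is not a leap year): 223 − 28 = 195 left.
January 2046 has 31 days: 195 − 31 = 164 left.
December 2045 has 31 days: 164 − 31 = 133 left.
November 2045 has 30 days: 133 − 30 = 103 left.
October 2045 has 31 days: 103 − 31 = 72 left.
September 2045 has 30 days: 72 − 30 = 42 left.
August 2045 has 31 days: 42 − 31 = 11 left.
July 2045 has 31 days; 31 − 11 = 20 → July 20, 2045.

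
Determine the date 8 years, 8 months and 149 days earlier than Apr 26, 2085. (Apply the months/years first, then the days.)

Going back 8 years, 8 months and 149 days from April 26, 2085: first the month/year part, then the days.
-8 years → 2077; month 4 − 8 = -4, which is month 8 of year 2076 → August 2076.
Day 26 is valid in August, giving August 26, 2076.
Now subtract 149 days from August 26, 2076.
Going back 26 days from August 26, 2076 reaches the end of the previous month; 149 − 26 = 123 left.
July 2076 has 31 days: 123 − 31 = 92 left.
June 2076 has 30 days: 92 − 30 = 62 left.
May 2076 has 31 days: 62 − 31 = 31 left.
April 2076 has 30 days: 31 − 30 = 1 left.
March 2076 has 31 days; 31 − 1 = 30 → March 30, 2076.

March 30, 2076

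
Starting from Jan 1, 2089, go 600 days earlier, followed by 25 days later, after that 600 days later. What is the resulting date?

Subtracting 600 days from January 1, 2089:
Going back 1 day from January 1, 2089 reaches the end of the previous month; 600 − 1 = 599 left.
December 2088 has 31 days: 599 − 31 = 568 left.
November 2088 has 30 days: 568 − 30 = 538 left.
October 2088 has 31 days: 538 − 31 = 507 left.
September 2088 has 30 days: 507 − 30 = 477 left.
August 2088 has 31 days: 477 − 31 = 446 left.
July 2088 has 31 days: 446 − 31 = 415 left.
June 2088 has 30 days: 415 − 30 = 385 left.
May 2088 has 31 days: 385 − 31 = 354 left.
April 2088 has 30 days: 354 − 30 = 324 left.
March 2088 has 31 days: 324 − 31 = 293 left.
February 2088 has 29 days (2088 is a leap year): 293 − 29 = 264 left.
January 2088 has 31 days: 264 − 31 = 233 left.
December 2087 has 31 days: 233 − 31 = 202 left.
November 2087 has 30 days: 202 − 30 = 172 left.
October 2087 has 31 days: 172 − 31 = 141 left.
September 2087 has 30 days: 141 − 30 = 111 left.
August 2087 has 31 days: 111 − 31 = 80 left.
July 2087 has 31 days: 80 − 31 = 49 left.
June 2087 has 30 days: 49 − 30 = 19 left.
May 2087 has 31 days; 31 − 19 = 12 → May 12, 2087.
Adding 25 days from May 12, 2087:
May has 31 days, so 31 − 12 = 19 days remain after May 12, 2087; 25 − 19 = 6 left.
6 days into June 2087 → June 6, 2087.
Adding 600 days from June 6, 2087:
June has 30 days, so 30 − 6 = 24 days remain after June 6, 2087; 600 − 24 = 576 left.
July 2087 has 31 days: 576 − 31 = 545 left.
August 2087 has 31 days: 545 − 31 = 514 left.
September 2087 has 30 days: 514 − 30 = 484 left.
October 2087 has 31 days: 484 − 31 = 453 left.
November 2087 has 30 days: 453 − 30 = 423 left.
December 2087 has 31 days: 423 − 31 = 392 left.
January 2088 has 31 days: 392 − 31 = 361 left.
February 2088 has 29 days (2088 is a leap year): 361 − 29 = 332 left.
March 2088 has 31 days: 332 − 31 = 301 left.
April 2088 has 30 days: 301 − 30 = 271 left.
May 2088 has 31 days: 271 − 31 = 240 left.
June 2088 has 30 days: 240 − 30 = 210 left.
July 2088 has 31 days: 210 − 31 = 179 left.
August 2088 has 31 days: 179 − 31 = 148 left.
September 2088 has 30 days: 148 − 30 = 118 left.
October 2088 has 31 days: 118 − 31 = 87 left.
November 2088 has 30 days: 87 − 30 = 57 left.
December 2088 has 31 days: 57 − 31 = 26 left.
26 days into January 2089 → January 26, 2089.

January 26, 2089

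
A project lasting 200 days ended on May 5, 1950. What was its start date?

October 17, 1949

Subtracting 200 days from May 5, 1950.
Going back 5 days from May 5, 1950 reaches the end of the previous month; 200 − 5 = 195 left.
April 1950 has 30 days: 195 − 30 = 165 left.
March 1950 has 31 days: 165 − 31 = 134 left.
February 1950 has 28 days (1950 is not a leap year): 134 − 28 = 106 left.
January 1950 has 31 days: 106 − 31 = 75 left.
December 1949 has 31 days: 75 − 31 = 44 left.
November 1949 has 30 days: 44 − 30 = 14 left.
October 1949 has 31 days; 31 − 14 = 17 → October 17, 1949.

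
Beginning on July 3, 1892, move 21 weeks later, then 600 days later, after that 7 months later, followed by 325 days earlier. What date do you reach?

Adding 21 weeks (= 147 days) from July 3, 1892:
July has 31 days, so 31 − 3 = 28 days remain after July 3, 1892; 147 − 28 = 119 left.
August 1892 has 31 days: 119 − 31 = 88 left.
September 1892 has 30 days: 88 − 30 = 58 left.
October 1892 has 31 days: 58 − 31 = 27 left.
27 days into November 1892 → November 27, 1892.
Counting forward 600 days from November 27, 1892:
November has 30 days, so 30 − 27 = 3 days remain after November 27, 1892; 600 − 3 = 597 left.
December 1892 has 31 days: 597 − 31 = 566 left.
January 1893 has 31 days: 566 − 31 = 535 left.
February 1893 has 28 days (1893 is not a leap year): 535 − 28 = 507 left.
March 1893 has 31 days: 507 − 31 = 476 left.
April 1893 has 30 days: 476 − 30 = 446 left.
May 1893 has 31 days: 446 − 31 = 415 left.
June 1893 has 30 days: 415 − 30 = 385 left.
July 1893 has 31 days: 385 − 31 = 354 left.
August 1893 has 31 days: 354 − 31 = 323 left.
September 1893 has 30 days: 323 − 30 = 293 left.
October 1893 has 31 days: 293 − 31 = 262 left.
November 1893 has 30 days: 262 − 30 = 232 left.
December 1893 has 31 days: 232 − 31 = 201 left.
January 1894 has 31 days: 201 − 31 = 170 left.
February 1894 has 28 days (1894 is not a leap year): 170 − 28 = 142 left.
March 1894 has 31 days: 142 − 31 = 111 left.
April 1894 has 30 days: 111 − 30 = 81 left.
May 1894 has 31 days: 81 − 31 = 50 left.
June 1894 has 30 days: 50 − 30 = 20 left.
20 days into July 1894 → July 20, 1894.
Adding 7 months from July 20, 1894:
month 7 + 7 = 14, which is month 2 of year 1895 → February 1895.
Day 20 is valid in February, giving February 20, 1895.
Counting back 325 days from February 20, 1895:
Going back 20 days from February 20, 1895 reaches the end of the previous month; 325 − 20 = 305 left.
January 1895 has 31 days: 305 − 31 = 274 left.
December 1894 has 31 days: 274 − 31 = 243 left.
November 1894 has 30 days: 243 − 30 = 213 left.
October 1894 has 31 days: 213 − 31 = 182 left.
September 1894 has 30 days: 182 − 30 = 152 left.
August 1894 has 31 days: 152 − 31 = 121 left.
July 1894 has 31 days: 121 − 31 = 90 left.
June 1894 has 30 days: 90 − 30 = 60 left.
May 1894 has 31 days: 60 − 31 = 29 left.
April 1894 has 30 days; 30 − 29 = 1 → April 1, 1894.

April 1, 1894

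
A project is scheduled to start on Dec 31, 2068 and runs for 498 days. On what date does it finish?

May 13, 2070

Adding 498 days from December 31, 2068.
December has 31 days, so 31 − 31 = 0 days remain after December 31, 2068; 498 − 0 = 498 left.
January 2069 has 31 days: 498 − 31 = 467 left.
February 2069 has 28 days (2069 is not a leap year): 467 − 28 = 439 left.
March 2069 has 31 days: 439 − 31 = 408 left.
April 2069 has 30 days: 408 − 30 = 378 left.
May 2069 has 31 days: 378 − 31 = 347 left.
June 2069 has 30 days: 347 − 30 = 317 left.
July 2069 has 31 days: 317 − 31 = 286 left.
August 2069 has 31 days: 286 − 31 = 255 left.
September 2069 has 30 days: 255 − 30 = 225 left.
October 2069 has 31 days: 225 − 31 = 194 left.
November 2069 has 30 days: 194 − 30 = 164 left.
December 2069 has 31 days: 164 − 31 = 133 left.
January 2070 has 31 days: 133 − 31 = 102 left.
February 2070 has 28 days (2070 is not a leap year): 102 − 28 = 74 left.
March 2070 has 31 days: 74 − 31 = 43 left.
April 2070 has 30 days: 43 − 30 = 13 left.
13 days into May 2070 → May 13, 2070.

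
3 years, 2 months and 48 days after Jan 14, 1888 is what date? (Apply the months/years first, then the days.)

May 1, 1891

Advancing 3 years, 2 months and 48 days from January 14, 1888: first the month/year part, then the days.
+3 years → 1891; month 1 + 2 = 3 → March 1891.
Day 14 is valid in March, giving March 14, 1891.
Now add 48 days from March 14, 1891.
March has 31 days, so 31 − 14 = 17 days remain after March 14, 1891; 48 − 17 = 31 left.
April 1891 has 30 days: 31 − 30 = 1 left.
1 day into May 1891 → May 1, 1891.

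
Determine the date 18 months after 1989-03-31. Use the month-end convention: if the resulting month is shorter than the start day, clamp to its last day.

Adding 18 months from March 31, 1989.
month 3 + 18 = 21, which is month 9 of year 1990 → September 1990.
September 1990 has only 30 days and the start was day 31, so the date clamps to September 30, 1990.

September 30, 1990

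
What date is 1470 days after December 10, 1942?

Adding 1470 days from December 10, 1942.
December has 31 days, so 31 − 10 = 21 days remain after December 10, 1942; 1470 − 21 = 1449 left.
January 1943 has 31 days: 1449 − 31 = 1418 left.
February 1943 has 28 days (1943 is not a leap year): 1418 − 28 = 1390 left.
March 1943 has 31 days: 1390 − 31 = 1359 left.
April 1943 has 30 days: 1359 − 30 = 1329 left.
May 1943 has 31 days: 1329 − 31 = 1298 left.
June 1943 has 30 days: 1298 − 30 = 1268 left.
July 1943 has 31 days: 1268 − 31 = 1237 left.
August 1943 has 31 days: 1237 − 31 = 1206 left.
September 1943 has 30 days: 1206 − 30 = 1176 left.
October 1943 has 31 days: 1176 − 31 = 1145 left.
November 1943 has 30 days: 1145 − 30 = 1115 left.
December 1943 has 31 days: 1115 − 31 = 1084 left.
January 1944 has 31 days: 1084 − 31 = 1053 left.
February 1944 has 29 days (1944 is a leap year): 1053 − 29 = 1024 left.
March 1944 has 31 days: 1024 − 31 = 993 left.
April 1944 has 30 days: 993 − 30 = 963 left.
May 1944 has 31 days: 963 − 31 = 932 left.
June 1944 has 30 days: 932 − 30 = 902 left.
July 1944 has 31 days: 902 − 31 = 871 left.
August 1944 has 31 days: 871 − 31 = 840 left.
September 1944 has 30 days: 840 − 30 = 810 left.
October 1944 has 31 days: 810 − 31 = 779 left.
November 1944 has 30 days: 779 − 30 = 749 left.
December 1944 has 31 days: 749 − 31 = 718 left.
January 1945 has 31 days: 718 − 31 = 687 left.
February 1945 has 28 days (1945 is not a leap year): 687 − 28 = 659 left.
March 1945 has 31 days: 659 − 31 = 628 left.
April 1945 has 30 days: 628 − 30 = 598 left.
May 1945 has 31 days: 598 − 31 = 567 left.
June 1945 has 30 days: 567 − 30 = 537 left.
July 1945 has 31 days: 537 − 31 = 506 left.
August 1945 has 31 days: 506 − 31 = 475 left.
September 1945 has 30 days: 475 − 30 = 445 left.
October 1945 has 31 days: 445 − 31 = 414 left.
November 1945 has 30 days: 414 − 30 = 384 left.
December 1945 has 31 days: 384 − 31 = 353 left.
January 1946 has 31 days: 353 − 31 = 322 left.
February 1946 has 28 days (1946 is not a leap year): 322 − 28 = 294 left.
March 1946 has 31 days: 294 − 31 = 263 left.
April 1946 has 30 days: 263 − 30 = 233 left.
May 1946 has 31 days: 233 − 31 = 202 left.
June 1946 has 30 days: 202 − 30 = 172 left.
July 1946 has 31 days: 172 − 31 = 141 left.
August 1946 has 31 days: 141 − 31 = 110 left.
September 1946 has 30 days: 110 − 30 = 80 left.
October 1946 has 31 days: 80 − 31 = 49 left.
November 1946 has 30 days: 49 − 30 = 19 left.
19 days into December 1946 → December 19, 1946.

December 19, 1946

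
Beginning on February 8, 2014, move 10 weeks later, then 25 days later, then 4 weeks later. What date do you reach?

June 11, 2014

Advancing 10 weeks (= 70 days) from February 8, 2014:
February has 28 days, so 28 − 8 = 20 days remain after February 8, 2014; 70 − 20 = 50 left.
March 2014 has 31 days: 50 − 31 = 19 left.
19 days into April 2014 → April 19, 2014.
Advancing 25 days from April 19, 2014:
April has 30 days, so 30 − 19 = 11 days remain after April 19, 2014; 25 − 11 = 14 left.
14 days into May 2014 → May 14, 2014.
Adding 4 weeks (= 28 days) from May 14, 2014:
May has 31 days, so 31 − 14 = 17 days remain after May 14, 2014; 28 − 17 = 11 left.
11 days into June 2014 → June 11, 2014.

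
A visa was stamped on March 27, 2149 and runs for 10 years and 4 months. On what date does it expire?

July 27, 2159

Adding 10 years and 4 months from March 27, 2149.
+10 years → 2159; month 3 + 4 = 7 → July 2159.
Day 27 is valid in July, giving July 27, 2159.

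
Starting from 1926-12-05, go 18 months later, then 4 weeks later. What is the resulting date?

July 3, 1928

Adding 18 months from December 5, 1926:
month 12 + 18 = 30, which is month 6 of year 1928 → June 1928.
Day 5 is valid in June, giving June 5, 1928.
Adding 4 weeks (= 28 days) from June 5, 1928:
June has 30 days, so 30 − 5 = 25 days remain after June 5, 1928; 28 − 25 = 3 left.
3 days into July 1928 → July 3, 1928.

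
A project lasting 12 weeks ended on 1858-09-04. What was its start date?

Subtracting 12 weeks = 84 days from September 4, 1858.
Going back 4 days from September 4, 1858 reaches the end of the previous month; 84 − 4 = 80 left.
August 1858 has 31 days: 80 − 31 = 49 left.
July 1858 has 31 days: 49 − 31 = 18 left.
June 1858 has 30 days; 30 − 18 = 12 → June 12, 1858.

June 12, 1858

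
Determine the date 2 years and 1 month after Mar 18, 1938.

April 18, 1940

Advancing 2 years and 1 month from March 18, 1938.
+2 years → 1940; month 3 + 1 = 4 → April 1940.
Day 18 is valid in April, giving April 18, 1940.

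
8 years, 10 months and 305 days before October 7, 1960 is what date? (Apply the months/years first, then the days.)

Counting back 8 years, 10 months and 305 days from October 7, 1960: first the month/year part, then the days.
-8 years → 1952; month 10 − 10 = 0, which is month 12 of year 1951 → December 1951.
Day 7 is valid in December, giving December 7, 1951.
Now subtract 305 days from December 7, 1951.
Going back 7 days from December 7, 1951 reaches the end of the previous month; 305 − 7 = 298 left.
November 1951 has 30 days: 298 − 30 = 268 left.
October 1951 has 31 days: 268 − 31 = 237 left.
September 1951 has 30 days: 237 − 30 = 207 left.
August 1951 has 31 days: 207 − 31 = 176 left.
July 1951 has 31 days: 176 − 31 = 145 left.
June 1951 has 30 days: 145 − 30 = 115 left.
May 1951 has 31 days: 115 − 31 = 84 left.
April 1951 has 30 days: 84 − 30 = 54 left.
March 1951 has 31 days: 54 − 31 = 23 left.
February 1951 has 28 days; 28 − 23 = 5 → February 5, 1951.

February 5, 1951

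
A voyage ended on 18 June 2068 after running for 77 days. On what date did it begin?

Subtracting 77 days from June 18, 2068.
Going back 18 days from June 18, 2068 reaches the end of the previous month; 77 − 18 = 59 left.
May 2068 has 31 days: 59 − 31 = 28 left.
April 2068 has 30 days; 30 − 28 = 2 → April 2, 2068.

April 2, 2068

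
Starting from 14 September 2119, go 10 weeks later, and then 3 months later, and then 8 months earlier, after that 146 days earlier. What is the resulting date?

January 28, 2119

Counting forward 10 weeks (= 70 days) from September 14, 2119:
September has 30 days, so 30 − 14 = 16 days remain after September 14, 2119; 70 − 16 = 54 left.
October 2119 has 31 days: 54 − 31 = 23 left.
23 days into November 2119 → November 23, 2119.
Adding 3 months from November 23, 2119:
month 11 + 3 = 14, which is month 2 of year 2120 → February 2120.
Day 23 is valid in February, giving February 23, 2120.
Counting back 8 months from February 23, 2120:
month 2 − 8 = -6, which is month 6 of year 2119 → June 2119.
Day 23 is valid in June, giving June 23, 2119.
Going back 146 days from June 23, 2119:
Going back 23 days from June 23, 2119 reaches the end of the previous month; 146 − 23 = 123 left.
May 2119 has 31 days: 123 − 31 = 92 left.
April 2119 has 30 days: 92 − 30 = 62 left.
March 2119 has 31 days: 62 − 31 = 31 left.
February 2119 has 28 days (2119 is not a leap year): 31 − 28 = 3 left.
January 2119 has 31 days; 31 − 3 = 28 → January 28, 2119.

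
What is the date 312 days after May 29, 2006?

Adding 312 days from May 29, 2006.
May has 31 days, so 31 − 29 = 2 days remain after May 29, 2006; 312 − 2 = 310 left.
June 2006 has 30 days: 310 − 30 = 280 left.
July 2006 has 31 days: 280 − 31 = 249 left.
August 2006 has 31 days: 249 − 31 = 218 left.
September 2006 has 30 days: 218 − 30 = 188 left.
October 2006 has 31 days: 188 − 31 = 157 left.
November 2006 has 30 days: 157 − 30 = 127 left.
December 2006 has 31 days: 127 − 31 = 96 left.
January 2007 has 31 days: 96 − 31 = 65 left.
February 2007 has 28 days (2007 is not a leap year): 65 − 28 = 37 left.
March 2007 has 31 days: 37 − 31 = 6 left.
6 days into April 2007 → April 6, 2007.

April 6, 2007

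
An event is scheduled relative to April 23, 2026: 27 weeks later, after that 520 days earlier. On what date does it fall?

May 27, 2025

Adding 27 weeks (= 189 days) from April 23, 2026:
April has 30 days, so 30 − 23 = 7 days remain after April 23, 2026; 189 − 7 = 182 left.
May 2026 has 31 days: 182 − 31 = 151 left.
June 2026 has 30 days: 151 − 30 = 121 left.
July 2026 has 31 days: 121 − 31 = 90 left.
August 2026 has 31 days: 90 − 31 = 59 left.
September 2026 has 30 days: 59 − 30 = 29 left.
29 days into October 2026 → October 29, 2026.
Counting back 520 days from October 29, 2026:
Going back 29 days from October 29, 2026 reaches the end of the previous month; 520 − 29 = 491 left.
September 2026 has 30 days: 491 − 30 = 461 left.
August 2026 has 31 days: 461 − 31 = 430 left.
July 2026 has 31 days: 430 − 31 = 399 left.
June 2026 has 30 days: 399 − 30 = 369 left.
May 2026 has 31 days: 369 − 31 = 338 left.
April 2026 has 30 days: 338 − 30 = 308 left.
March 2026 has 31 days: 308 − 31 = 277 left.
February 2026 has 28 days (2026 is not a leap year): 277 − 28 = 249 left.
January 2026 has 31 days: 249 − 31 = 218 left.
December 2025 has 31 days: 218 − 31 = 187 left.
November 2025 has 30 days: 187 − 30 = 157 left.
October 2025 has 31 days: 157 − 31 = 126 left.
September 2025 has 30 days: 126 − 30 = 96 left.
August 2025 has 31 days: 96 − 31 = 65 left.
July 2025 has 31 days: 65 − 31 = 34 left.
June 2025 has 30 days: 34 − 30 = 4 left.
May 2025 has 31 days; 31 − 4 = 27 → May 27, 2025.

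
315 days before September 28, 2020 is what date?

Subtracting 315 days from September 28, 2020.
Going back 28 days from September 28, 2020 reaches the end of the previous month; 315 − 28 = 287 left.
August 2020 has 31 days: 287 − 31 = 256 left.
July 2020 has 31 days: 256 − 31 = 225 left.
June 2020 has 30 days: 225 − 30 = 195 left.
May 2020 has 31 days: 195 − 31 = 164 left.
April 2020 has 30 days: 164 − 30 = 134 left.
March 2020 has 31 days: 134 − 31 = 103 left.
February 2020 has 29 days (2020 is a leap year): 103 − 29 = 74 left.
January 2020 has 31 days: 74 − 31 = 43 left.
December 2019 has 31 days: 43 − 31 = 12 left.
November 2019 has 30 days; 30 − 12 = 18 → November 18, 2019.

November 18, 2019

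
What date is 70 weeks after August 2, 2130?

December 5, 2131

Adding 70 weeks = 490 days from August 2, 2130.
August has 31 days, so 31 − 2 = 29 days remain after August 2, 2130; 490 − 29 = 461 left.
September 2130 has 30 days: 461 − 30 = 431 left.
October 2130 has 31 days: 431 − 31 = 400 left.
November 2130 has 30 days: 400 − 30 = 370 left.
December 2130 has 31 days: 370 − 31 = 339 left.
January 2131 has 31 days: 339 − 31 = 308 left.
February 2131 has 28 days (2131 is not a leap year): 308 − 28 = 280 left.
March 2131 has 31 days: 280 − 31 = 249 left.
April 2131 has 30 days: 249 − 30 = 219 left.
May 2131 has 31 days: 219 − 31 = 188 left.
June 2131 has 30 days: 188 − 30 = 158 left.
July 2131 has 31 days: 158 − 31 = 127 left.
August 2131 has 31 days: 127 − 31 = 96 left.
September 2131 has 30 days: 96 − 30 = 66 left.
October 2131 has 31 days: 66 − 31 = 35 left.
November 2131 has 30 days: 35 − 30 = 5 left.
5 days into December 2131 → December 5, 2131.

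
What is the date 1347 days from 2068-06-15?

Counting forward 1347 days from June 15, 2068.
June has 30 days, so 30 − 15 = 15 days remain after June 15, 2068; 1347 − 15 = 1332 left.
July 2068 has 31 days: 1332 − 31 = 1301 left.
August 2068 has 31 days: 1301 − 31 = 1270 left.
September 2068 has 30 days: 1270 − 30 = 1240 left.
October 2068 has 31 days: 1240 − 31 = 1209 left.
November 2068 has 30 days: 1209 − 30 = 1179 left.
December 2068 has 31 days: 1179 − 31 = 1148 left.
January 2069 has 31 days: 1148 − 31 = 1117 left.
February 2069 has 28 days (2069 is not a leap year): 1117 − 28 = 1089 left.
March 2069 has 31 days: 1089 − 31 = 1058 left.
April 2069 has 30 days: 1058 − 30 = 1028 left.
May 2069 has 31 days: 1028 − 31 = 997 left.
June 2069 has 30 days: 997 − 30 = 967 left.
July 2069 has 31 days: 967 − 31 = 936 left.
August 2069 has 31 days: 936 − 31 = 905 left.
September 2069 has 30 days: 905 − 30 = 875 left.
October 2069 has 31 days: 875 − 31 = 844 left.
November 2069 has 30 days: 844 − 30 = 814 left.
December 2069 has 31 days: 814 − 31 = 783 left.
January 2070 has 31 days: 783 − 31 = 752 left.
February 2070 has 28 days (2070 is not a leap year): 752 − 28 = 724 left.
March 2070 has 31 days: 724 − 31 = 693 left.
April 2070 has 30 days: 693 − 30 = 663 left.
May 2070 has 31 days: 663 − 31 = 632 left.
June 2070 has 30 days: 632 − 30 = 602 left.
July 2070 has 31 days: 602 − 31 = 571 left.
August 2070 has 31 days: 571 − 31 = 540 left.
September 2070 has 30 days: 540 − 30 = 510 left.
October 2070 has 31 days: 510 − 31 = 479 left.
November 2070 has 30 days: 479 − 30 = 449 left.
December 2070 has 31 days: 449 − 31 = 418 left.
January 2071 has 31 days: 418 − 31 = 387 left.
February 2071 has 28 days (2071 is not a leap year): 387 − 28 = 359 left.
March 2071 has 31 days: 359 − 31 = 328 left.
April 2071 has 30 days: 328 − 30 = 298 left.
May 2071 has 31 days: 298 − 31 = 267 left.
June 2071 has 30 days: 267 − 30 = 237 left.
July 2071 has 31 days: 237 − 31 = 206 left.
August 2071 has 31 days: 206 − 31 = 175 left.
September 2071 has 30 days: 175 − 30 = 145 left.
October 2071 has 31 days: 145 − 31 = 114 left.
November 2071 has 30 days: 114 − 30 = 84 left.
December 2071 has 31 days: 84 − 31 = 53 left.
January 2072 has 31 days: 53 − 31 = 22 left.
22 days into February 2072 → February 22, 2072.

February 22, 2072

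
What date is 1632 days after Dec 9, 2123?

May 28, 2128

Advancing 1632 days from December 9, 2123.
December has 31 days, so 31 − 9 = 22 days remain after December 9, 2123; 1632 − 22 = 1610 left.
January 2124 has 31 days: 1610 − 31 = 1579 left.
February 2124 has 29 days (2124 is a leap year): 1579 − 29 = 1550 left.
March 2124 has 31 days: 1550 − 31 = 1519 left.
April 2124 has 30 days: 1519 − 30 = 1489 left.
May 2124 has 31 days: 1489 − 31 = 1458 left.
June 2124 has 30 days: 1458 − 30 = 1428 left.
July 2124 has 31 days: 1428 − 31 = 1397 left.
August 2124 has 31 days: 1397 − 31 = 1366 left.
September 2124 has 30 days: 1366 − 30 = 1336 left.
October 2124 has 31 days: 1336 − 31 = 1305 left.
November 2124 has 30 days: 1305 − 30 = 1275 left.
December 2124 has 31 days: 1275 − 31 = 1244 left.
January 2125 has 31 days: 1244 − 31 = 1213 left.
February 2125 has 28 days (2125 is not a leap year): 1213 − 28 = 1185 left.
March 2125 has 31 days: 1185 − 31 = 1154 left.
April 2125 has 30 days: 1154 − 30 = 1124 left.
May 2125 has 31 days: 1124 − 31 = 1093 left.
June 2125 has 30 days: 1093 − 30 = 1063 left.
July 2125 has 31 days: 1063 − 31 = 1032 left.
August 2125 has 31 days: 1032 − 31 = 1001 left.
September 2125 has 30 days: 1001 − 30 = 971 left.
October 2125 has 31 days: 971 − 31 = 940 left.
November 2125 has 30 days: 940 − 30 = 910 left.
December 2125 has 31 days: 910 − 31 = 879 left.
January 2126 has 31 days: 879 − 31 = 848 left.
February 2126 has 28 days (2126 is not a leap year): 848 − 28 = 820 left.
March 2126 has 31 days: 820 − 31 = 789 left.
April 2126 has 30 days: 789 − 30 = 759 left.
May 2126 has 31 days: 759 − 31 = 728 left.
June 2126 has 30 days: 728 − 30 = 698 left.
July 2126 has 31 days: 698 − 31 = 667 left.
August 2126 has 31 days: 667 − 31 = 636 left.
September 2126 has 30 days: 636 − 30 = 606 left.
October 2126 has 31 days: 606 − 31 = 575 left.
November 2126 has 30 days: 575 − 30 = 545 left.
December 2126 has 31 days: 545 − 31 = 514 left.
January 2127 has 31 days: 514 − 31 = 483 left.
February 2127 has 28 days (2127 is not a leap year): 483 − 28 = 455 left.
March 2127 has 31 days: 455 − 31 = 424 left.
April 2127 has 30 days: 424 − 30 = 394 left.
May 2127 has 31 days: 394 − 31 = 363 left.
June 2127 has 30 days: 363 − 30 = 333 left.
July 2127 has 31 days: 333 − 31 = 302 left.
August 2127 has 31 days: 302 − 31 = 271 left.
September 2127 has 30 days: 271 − 30 = 241 left.
October 2127 has 31 days: 241 − 31 = 210 left.
November 2127 has 30 days: 210 − 30 = 180 left.
December 2127 has 31 days: 180 − 31 = 149 left.
January 2128 has 31 days: 149 − 31 = 118 left.
February 2128 has 29 days (2128 is a leap year): 118 − 29 = 89 left.
March 2128 has 31 days: 89 − 31 = 58 left.
April 2128 has 30 days: 58 − 30 = 28 left.
28 days into May 2128 → May 28, 2128.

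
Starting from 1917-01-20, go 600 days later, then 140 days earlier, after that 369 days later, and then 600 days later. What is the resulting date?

December 19, 1920

Adding 600 days from January 20, 1917:
January has 31 days, so 31 − 20 = 11 days remain after January 20, 1917; 600 − 11 = 589 left.
February 1917 has 28 days (1917 is not a leap year): 589 − 28 = 561 left.
March 1917 has 31 days: 561 − 31 = 530 left.
April 1917 has 30 days: 530 − 30 = 500 left.
May 1917 has 31 days: 500 − 31 = 469 left.
June 1917 has 30 days: 469 − 30 = 439 left.
July 1917 has 31 days: 439 − 31 = 408 left.
August 1917 has 31 days: 408 − 31 = 377 left.
September 1917 has 30 days: 377 − 30 = 347 left.
October 1917 has 31 days: 347 − 31 = 316 left.
November 1917 has 30 days: 316 − 30 = 286 left.
December 1917 has 31 days: 286 − 31 = 255 left.
January 1918 has 31 days: 255 − 31 = 224 left.
February 1918 has 28 days (1918 is not a leap year): 224 − 28 = 196 left.
March 1918 has 31 days: 196 − 31 = 165 left.
April 1918 has 30 days: 165 − 30 = 135 left.
May 1918 has 31 days: 135 − 31 = 104 left.
June 1918 has 30 days: 104 − 30 = 74 left.
July 1918 has 31 days: 74 − 31 = 43 left.
August 1918 has 31 days: 43 − 31 = 12 left.
12 days into September 1918 → September 12, 1918.
Going back 140 days from September 12, 1918:
Going back 12 days from September 12, 1918 reaches the end of the previous month; 140 − 12 = 128 left.
August 1918 has 31 days: 128 − 31 = 97 left.
July 1918 has 31 days: 97 − 31 = 66 left.
June 1918 has 30 days: 66 − 30 = 36 left.
May 1918 has 31 days: 36 − 31 = 5 left.
April 1918 has 30 days; 30 − 5 = 25 → April 25, 1918.
Counting forward 369 days from April 25, 1918:
April has 30 days, so 30 − 25 = 5 days remain after April 25, 1918; 369 − 5 = 364 left.
May 1918 has 31 days: 364 − 31 = 333 left.
June 1918 has 30 days: 333 − 30 = 303 left.
July 1918 has 31 days: 303 − 31 = 272 left.
August 1918 has 31 days: 272 − 31 = 241 left.
September 1918 has 30 days: 241 − 30 = 211 left.
October 1918 has 31 days: 211 − 31 = 180 left.
November 1918 has 30 days: 180 − 30 = 150 left.
December 1918 has 31 days: 150 − 31 = 119 left.
January 1919 has 31 days: 119 − 31 = 88 left.
February 1919 has 28 days (1919 is not a leap year): 88 − 28 = 60 left.
March 1919 has 31 days: 60 − 31 = 29 left.
29 days into April 1919 → April 29, 1919.
Advancing 600 days from April 29, 1919:
April has 30 days, so 30 − 29 = 1 day remains after April 29, 1919; 600 − 1 = 599 left.
May 1919 has 31 days: 599 − 31 = 568 left.
June 1919 has 30 days: 568 − 30 = 538 left.
July 1919 has 31 days: 538 − 31 = 507 left.
August 1919 has 31 days: 507 − 31 = 476 left.
September 1919 has 30 days: 476 − 30 = 446 left.
October 1919 has 31 days: 446 − 31 = 415 left.
November 1919 has 30 days: 415 − 30 = 385 left.
December 1919 has 31 days: 385 − 31 = 354 left.
January 1920 has 31 days: 354 − 31 = 323 left.
February 1920 has 29 days (1920 is a leap year): 323 − 29 = 294 left.
March 1920 has 31 days: 294 − 31 = 263 left.
April 1920 has 30 days: 263 − 30 = 233 left.
May 1920 has 31 days: 233 − 31 = 202 left.
June 1920 has 30 days: 202 − 30 = 172 left.
July 1920 has 31 days: 172 − 31 = 141 left.
August 1920 has 31 days: 141 − 31 = 110 left.
September 1920 has 30 days: 110 − 30 = 80 left.
October 1920 has 31 days: 80 − 31 = 49 left.
November 1920 has 30 days: 49 − 30 = 19 left.
19 days into December 1920 → December 19, 1920.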